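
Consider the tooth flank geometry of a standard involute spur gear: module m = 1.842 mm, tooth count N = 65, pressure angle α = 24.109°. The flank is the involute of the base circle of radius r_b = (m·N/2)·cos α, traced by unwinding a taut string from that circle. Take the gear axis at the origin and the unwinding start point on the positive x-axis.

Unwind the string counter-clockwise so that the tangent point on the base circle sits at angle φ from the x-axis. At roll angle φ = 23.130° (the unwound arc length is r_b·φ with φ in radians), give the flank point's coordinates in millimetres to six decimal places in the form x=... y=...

pitch radius r_p = m·N/2 = 1.842·65/2 = 59.865000
base radius r_b = r_p·cos α = 59.865000·cos 24.109° = 54.642978
roll angle φ = 23.130° = 0.40369466 rad
x = r_b·(cos φ + φ·sin φ) = 54.642978·(0.91961594 + 0.40369466·0.39281868) = 58.915771
y = r_b·(sin φ − φ·cos φ) = 54.642978·(0.39281868 − 0.40369466·0.91961594) = 1.178902

x=58.915771 y=1.178902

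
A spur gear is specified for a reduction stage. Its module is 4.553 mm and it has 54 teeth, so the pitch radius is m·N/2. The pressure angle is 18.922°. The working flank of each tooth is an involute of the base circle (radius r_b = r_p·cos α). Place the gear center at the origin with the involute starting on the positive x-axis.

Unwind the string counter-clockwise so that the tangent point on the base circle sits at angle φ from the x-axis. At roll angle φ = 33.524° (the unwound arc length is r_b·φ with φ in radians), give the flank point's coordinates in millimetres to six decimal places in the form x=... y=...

x=134.521813 y=7.501905

pitch radius r_p = m·N/2 = 4.553·54/2 = 122.931000
base radius r_b = r_p·cos α = 122.931000·cos 18.922° = 116.287921
roll angle φ = 33.524° = 0.58510418 rad
x = r_b·(cos φ + φ·sin φ) = 116.287921·(0.83365455 + 0.58510418·0.55228623) = 134.521813
y = r_b·(sin φ − φ·cos φ) = 116.287921·(0.55228623 − 0.58510418·0.83365455) = 7.501905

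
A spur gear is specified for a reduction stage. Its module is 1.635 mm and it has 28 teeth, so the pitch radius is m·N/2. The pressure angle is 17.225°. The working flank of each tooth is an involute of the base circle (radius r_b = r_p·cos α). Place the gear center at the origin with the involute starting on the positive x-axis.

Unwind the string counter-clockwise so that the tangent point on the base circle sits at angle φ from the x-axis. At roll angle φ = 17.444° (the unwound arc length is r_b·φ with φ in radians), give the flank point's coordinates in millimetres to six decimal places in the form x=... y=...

pitch radius r_p = m·N/2 = 1.635·28/2 = 22.890000
base radius r_b = r_p·cos α = 22.890000·cos 17.225° = 21.863366
roll angle φ = 17.444° = 0.30445523 rad
x = r_b·(cos φ + φ·sin φ) = 21.863366·(0.95401040 + 0.30445523·0.29977351) = 22.853296
y = r_b·(sin φ − φ·cos φ) = 21.863366·(0.29977351 − 0.30445523·0.95401040) = 0.203768

x=22.853296 y=0.203768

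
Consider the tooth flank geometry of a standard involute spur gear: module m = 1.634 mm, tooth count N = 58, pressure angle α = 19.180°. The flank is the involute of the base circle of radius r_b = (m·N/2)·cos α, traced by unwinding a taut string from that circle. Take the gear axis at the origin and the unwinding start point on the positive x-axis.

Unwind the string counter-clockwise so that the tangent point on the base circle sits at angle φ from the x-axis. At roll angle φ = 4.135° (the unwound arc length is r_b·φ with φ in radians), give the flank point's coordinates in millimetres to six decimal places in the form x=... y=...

pitch radius r_p = m·N/2 = 1.634·58/2 = 47.386000
base radius r_b = r_p·cos α = 47.386000·cos 19.180° = 44.755656
roll angle φ = 4.135° = 0.07216936 rad
x = r_b·(cos φ + φ·sin φ) = 44.755656·(0.99739692 + 0.07216936·0.07210673) = 44.872057
y = r_b·(sin φ − φ·cos φ) = 44.755656·(0.07210673 − 0.07216936·0.99739692) = 0.005605

x=44.872057 y=0.005605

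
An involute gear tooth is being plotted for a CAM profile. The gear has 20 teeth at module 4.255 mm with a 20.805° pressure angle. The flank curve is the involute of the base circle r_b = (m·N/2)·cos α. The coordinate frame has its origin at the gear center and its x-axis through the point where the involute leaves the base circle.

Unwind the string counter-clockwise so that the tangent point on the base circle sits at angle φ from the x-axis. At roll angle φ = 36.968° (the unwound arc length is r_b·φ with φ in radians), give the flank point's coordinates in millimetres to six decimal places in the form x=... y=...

x=47.212847 y=3.415199

pitch radius r_p = m·N/2 = 4.255·20/2 = 42.550000
base radius r_b = r_p·cos α = 42.550000·cos 20.805° = 39.775514
roll angle φ = 36.968° = 0.64521332 rad
x = r_b·(cos φ + φ·sin φ) = 39.775514·(0.79897150 + 0.64521332·0.60136889) = 47.212847
y = r_b·(sin φ − φ·cos φ) = 39.775514·(0.60136889 − 0.64521332·0.79897150) = 3.415199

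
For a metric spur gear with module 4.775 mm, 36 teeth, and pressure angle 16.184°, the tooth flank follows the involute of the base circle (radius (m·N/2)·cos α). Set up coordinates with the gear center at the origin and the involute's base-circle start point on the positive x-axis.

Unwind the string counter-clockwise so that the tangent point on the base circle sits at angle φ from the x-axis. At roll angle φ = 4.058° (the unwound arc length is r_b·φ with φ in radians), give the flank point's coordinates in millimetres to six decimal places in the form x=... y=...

pitch radius r_p = m·N/2 = 4.775·36/2 = 85.950000
base radius r_b = r_p·cos α = 85.950000·cos 16.184° = 82.543935
roll angle φ = 4.058° = 0.07082546 rad
x = r_b·(cos φ + φ·sin φ) = 82.543935·(0.99749293 + 0.07082546·0.07076626) = 82.750706
y = r_b·(sin φ − φ·cos φ) = 82.543935·(0.07076626 − 0.07082546·0.99749293) = 0.009770

x=82.750706 y=0.009770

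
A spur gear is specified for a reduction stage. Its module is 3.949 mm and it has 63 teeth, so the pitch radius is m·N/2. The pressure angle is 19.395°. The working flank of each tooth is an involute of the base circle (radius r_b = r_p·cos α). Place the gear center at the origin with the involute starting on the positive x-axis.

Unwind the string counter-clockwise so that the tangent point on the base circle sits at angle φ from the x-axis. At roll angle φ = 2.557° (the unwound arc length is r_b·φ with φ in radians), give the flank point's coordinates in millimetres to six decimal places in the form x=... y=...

pitch radius r_p = m·N/2 = 3.949·63/2 = 124.393500
base radius r_b = r_p·cos α = 124.393500·cos 19.395° = 117.334373
roll angle φ = 2.557° = 0.04462807 rad
x = r_b·(cos φ + φ·sin φ) = 117.334373·(0.99900433 + 0.04462807·0.04461326) = 117.451160
y = r_b·(sin φ − φ·cos φ) = 117.334373·(0.04461326 − 0.04462807·0.99900433) = 0.003476

x=117.451160 y=0.003476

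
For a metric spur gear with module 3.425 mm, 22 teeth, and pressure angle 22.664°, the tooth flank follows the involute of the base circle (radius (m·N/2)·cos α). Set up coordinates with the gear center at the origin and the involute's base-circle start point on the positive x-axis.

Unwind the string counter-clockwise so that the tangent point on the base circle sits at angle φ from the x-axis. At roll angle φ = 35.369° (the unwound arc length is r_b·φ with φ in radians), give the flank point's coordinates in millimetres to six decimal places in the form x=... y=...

x=40.771960 y=2.623555

pitch radius r_p = m·N/2 = 3.425·22/2 = 37.675000
base radius r_b = r_p·cos α = 37.675000·cos 22.664° = 34.765751
roll angle φ = 35.369° = 0.61730550 rad
x = r_b·(cos φ + φ·sin φ) = 34.765751·(0.81544110 + 0.61730550·0.57884006) = 40.771960
y = r_b·(sin φ − φ·cos φ) = 34.765751·(0.57884006 − 0.61730550·0.81544110) = 2.623555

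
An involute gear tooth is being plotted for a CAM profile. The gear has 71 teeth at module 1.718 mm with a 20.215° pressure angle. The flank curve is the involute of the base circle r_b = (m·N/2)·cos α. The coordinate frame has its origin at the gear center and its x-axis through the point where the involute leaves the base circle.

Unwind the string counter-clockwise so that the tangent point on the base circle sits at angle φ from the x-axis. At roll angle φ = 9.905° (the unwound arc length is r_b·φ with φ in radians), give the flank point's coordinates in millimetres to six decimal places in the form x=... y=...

pitch radius r_p = m·N/2 = 1.718·71/2 = 60.989000
base radius r_b = r_p·cos α = 60.989000·cos 20.215° = 57.232236
roll angle φ = 9.905° = 0.17287486 rad
x = r_b·(cos φ + φ·sin φ) = 57.232236·(0.98509432 + 0.17287486·0.17201507) = 58.081070
y = r_b·(sin φ − φ·cos φ) = 57.232236·(0.17201507 − 0.17287486·0.98509432) = 0.098269

x=58.081070 y=0.098269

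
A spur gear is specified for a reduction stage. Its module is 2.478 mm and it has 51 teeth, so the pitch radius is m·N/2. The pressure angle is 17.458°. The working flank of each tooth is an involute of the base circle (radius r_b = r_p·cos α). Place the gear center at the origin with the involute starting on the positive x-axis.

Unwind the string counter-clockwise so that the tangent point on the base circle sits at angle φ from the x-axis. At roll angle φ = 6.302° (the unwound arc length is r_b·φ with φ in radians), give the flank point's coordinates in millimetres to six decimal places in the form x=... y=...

x=60.641853 y=0.026704

pitch radius r_p = m·N/2 = 2.478·51/2 = 63.189000
base radius r_b = r_p·cos α = 63.189000·cos 17.458° = 60.278333
roll angle φ = 6.302° = 0.10999065 rad
x = r_b·(cos φ + φ·sin φ) = 60.278333·(0.99395712 + 0.10999065·0.10976901) = 60.641853
y = r_b·(sin φ − φ·cos φ) = 60.278333·(0.10976901 − 0.10999065·0.99395712) = 0.026704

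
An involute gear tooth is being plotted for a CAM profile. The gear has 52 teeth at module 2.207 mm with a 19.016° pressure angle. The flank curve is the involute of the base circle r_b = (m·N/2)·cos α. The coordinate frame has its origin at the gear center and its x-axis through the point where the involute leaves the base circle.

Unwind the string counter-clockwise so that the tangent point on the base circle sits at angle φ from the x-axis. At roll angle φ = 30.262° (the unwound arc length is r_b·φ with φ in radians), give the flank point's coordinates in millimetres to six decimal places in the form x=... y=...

pitch radius r_p = m·N/2 = 2.207·52/2 = 57.382000
base radius r_b = r_p·cos α = 57.382000·cos 19.016° = 54.250528
roll angle φ = 30.262° = 0.52817154 rad
x = r_b·(cos φ + φ·sin φ) = 54.250528·(0.86372998 + 0.52817154·0.50395489) = 61.297921
y = r_b·(sin φ − φ·cos φ) = 54.250528·(0.50395489 − 0.52817154·0.86372998) = 2.590859

x=61.297921 y=2.590859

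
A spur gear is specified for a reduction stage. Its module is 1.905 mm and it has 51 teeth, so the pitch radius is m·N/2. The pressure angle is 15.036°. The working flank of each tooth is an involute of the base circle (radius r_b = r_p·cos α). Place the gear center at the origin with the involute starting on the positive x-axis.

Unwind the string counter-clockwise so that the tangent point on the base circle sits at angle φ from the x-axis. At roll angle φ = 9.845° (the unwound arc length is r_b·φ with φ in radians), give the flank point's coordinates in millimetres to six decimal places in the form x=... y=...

x=47.601816 y=0.079101

pitch radius r_p = m·N/2 = 1.905·51/2 = 48.577500
base radius r_b = r_p·cos α = 48.577500·cos 15.036° = 46.914353
roll angle φ = 9.845° = 0.17182766 rad
x = r_b·(cos φ + φ·sin φ) = 46.914353·(0.98527391 + 0.17182766·0.17098338) = 47.601816
y = r_b·(sin φ − φ·cos φ) = 46.914353·(0.17098338 − 0.17182766·0.98527391) = 0.079101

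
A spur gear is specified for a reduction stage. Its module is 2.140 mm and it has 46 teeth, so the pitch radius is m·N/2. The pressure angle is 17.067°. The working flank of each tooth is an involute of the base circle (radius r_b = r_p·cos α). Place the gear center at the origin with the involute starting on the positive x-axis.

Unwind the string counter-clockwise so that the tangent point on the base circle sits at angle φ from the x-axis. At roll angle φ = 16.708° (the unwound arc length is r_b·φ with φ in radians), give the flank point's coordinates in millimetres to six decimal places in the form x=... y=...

pitch radius r_p = m·N/2 = 2.140·46/2 = 49.220000
base radius r_b = r_p·cos α = 49.220000·cos 17.067° = 47.052460
roll angle φ = 16.708° = 0.29160961 rad
x = r_b·(cos φ + φ·sin φ) = 47.052460·(0.95778236 + 0.29160961·0.28749425) = 49.010711
y = r_b·(sin φ − φ·cos φ) = 47.052460·(0.28749425 − 0.29160961·0.95778236) = 0.385628

x=49.010711 y=0.385628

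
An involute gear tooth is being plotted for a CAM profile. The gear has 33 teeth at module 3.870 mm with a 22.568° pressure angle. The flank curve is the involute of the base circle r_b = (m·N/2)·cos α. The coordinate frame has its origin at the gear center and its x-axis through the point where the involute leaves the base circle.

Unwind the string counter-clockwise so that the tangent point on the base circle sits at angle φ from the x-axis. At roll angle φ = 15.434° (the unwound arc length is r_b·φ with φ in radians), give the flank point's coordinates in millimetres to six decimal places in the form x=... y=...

pitch radius r_p = m·N/2 = 3.870·33/2 = 63.855000
base radius r_b = r_p·cos α = 63.855000·cos 22.568° = 58.965284
roll angle φ = 15.434° = 0.26937412 rad
x = r_b·(cos φ + φ·sin φ) = 58.965284·(0.96393765 + 0.26937412·0.26612818) = 61.065964
y = r_b·(sin φ − φ·cos φ) = 58.965284·(0.26612818 − 0.26937412·0.96393765) = 0.381407

x=61.065964 y=0.381407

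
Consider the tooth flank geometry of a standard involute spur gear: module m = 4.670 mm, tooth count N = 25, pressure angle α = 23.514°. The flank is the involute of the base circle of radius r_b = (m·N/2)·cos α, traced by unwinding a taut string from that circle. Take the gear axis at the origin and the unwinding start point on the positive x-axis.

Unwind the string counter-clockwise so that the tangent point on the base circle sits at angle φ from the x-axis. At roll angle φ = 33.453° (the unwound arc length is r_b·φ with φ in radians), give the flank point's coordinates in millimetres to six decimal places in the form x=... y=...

pitch radius r_p = m·N/2 = 4.670·25/2 = 58.375000
base radius r_b = r_p·cos α = 58.375000·cos 23.514° = 53.527693
roll angle φ = 33.453° = 0.58386499 rad
x = r_b·(cos φ + φ·sin φ) = 53.527693·(0.83433830 + 0.58386499·0.55125276) = 61.888477
y = r_b·(sin φ − φ·cos φ) = 53.527693·(0.55125276 − 0.58386499·0.83433830) = 3.431759

x=61.888477 y=3.431759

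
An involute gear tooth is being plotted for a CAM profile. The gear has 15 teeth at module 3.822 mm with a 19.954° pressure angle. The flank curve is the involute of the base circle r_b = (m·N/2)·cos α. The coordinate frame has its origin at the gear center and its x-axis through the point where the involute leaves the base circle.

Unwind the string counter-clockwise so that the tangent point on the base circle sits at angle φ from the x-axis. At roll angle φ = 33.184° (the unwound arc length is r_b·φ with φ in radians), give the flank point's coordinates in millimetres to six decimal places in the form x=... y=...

x=31.091235 y=1.687031

pitch radius r_p = m·N/2 = 3.822·15/2 = 28.665000
base radius r_b = r_p·cos α = 28.665000·cos 19.954° = 26.944151
roll angle φ = 33.184° = 0.57917006 rad
x = r_b·(cos φ + φ·sin φ) = 26.944151·(0.83691719 + 0.57917006·0.54732953) = 31.091235
y = r_b·(sin φ − φ·cos φ) = 26.944151·(0.54732953 − 0.57917006·0.83691719) = 1.687031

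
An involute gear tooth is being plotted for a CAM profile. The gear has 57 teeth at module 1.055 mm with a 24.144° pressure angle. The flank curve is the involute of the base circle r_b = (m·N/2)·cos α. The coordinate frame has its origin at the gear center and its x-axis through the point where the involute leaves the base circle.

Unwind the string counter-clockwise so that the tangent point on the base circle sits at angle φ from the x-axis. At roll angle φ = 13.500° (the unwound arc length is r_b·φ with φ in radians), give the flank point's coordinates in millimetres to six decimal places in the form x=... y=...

x=28.188276 y=0.118970

pitch radius r_p = m·N/2 = 1.055·57/2 = 30.067500
base radius r_b = r_p·cos α = 30.067500·cos 24.144° = 27.437205
roll angle φ = 13.500° = 0.23561945 rad
x = r_b·(cos φ + φ·sin φ) = 27.437205·(0.97236992 + 0.23561945·0.23344536) = 28.188276
y = r_b·(sin φ − φ·cos φ) = 27.437205·(0.23344536 − 0.23561945·0.97236992) = 0.118970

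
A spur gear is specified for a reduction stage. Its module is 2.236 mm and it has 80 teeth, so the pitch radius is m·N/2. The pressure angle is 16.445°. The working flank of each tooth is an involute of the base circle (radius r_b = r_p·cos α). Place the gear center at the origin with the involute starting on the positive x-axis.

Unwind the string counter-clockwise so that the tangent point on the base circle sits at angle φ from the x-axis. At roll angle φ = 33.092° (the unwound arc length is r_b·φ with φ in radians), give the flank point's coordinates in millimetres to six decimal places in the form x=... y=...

pitch radius r_p = m·N/2 = 2.236·80/2 = 89.440000
base radius r_b = r_p·cos α = 89.440000·cos 16.445° = 85.781182
roll angle φ = 33.092° = 0.57756436 rad
x = r_b·(cos φ + φ·sin φ) = 85.781182·(0.83779496 + 0.57756436·0.54598499) = 98.917406
y = r_b·(sin φ − φ·cos φ) = 85.781182·(0.54598499 − 0.57756436·0.83779496) = 5.327396

x=98.917406 y=5.327396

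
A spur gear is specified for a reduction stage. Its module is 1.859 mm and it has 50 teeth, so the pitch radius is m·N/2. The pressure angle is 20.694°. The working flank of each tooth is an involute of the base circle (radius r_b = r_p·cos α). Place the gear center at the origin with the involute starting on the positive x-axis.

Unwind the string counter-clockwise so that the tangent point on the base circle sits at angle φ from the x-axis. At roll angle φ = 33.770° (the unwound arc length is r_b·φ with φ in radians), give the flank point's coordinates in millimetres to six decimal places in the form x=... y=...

pitch radius r_p = m·N/2 = 1.859·50/2 = 46.475000
base radius r_b = r_p·cos α = 46.475000·cos 20.694° = 43.476481
roll angle φ = 33.770° = 0.58939769 rad
x = r_b·(cos φ + φ·sin φ) = 43.476481·(0.83127563 + 0.58939769·0.55586044) = 50.384829
y = r_b·(sin φ − φ·cos φ) = 43.476481·(0.55586044 − 0.58939769·0.83127563) = 2.865470

x=50.384829 y=2.865470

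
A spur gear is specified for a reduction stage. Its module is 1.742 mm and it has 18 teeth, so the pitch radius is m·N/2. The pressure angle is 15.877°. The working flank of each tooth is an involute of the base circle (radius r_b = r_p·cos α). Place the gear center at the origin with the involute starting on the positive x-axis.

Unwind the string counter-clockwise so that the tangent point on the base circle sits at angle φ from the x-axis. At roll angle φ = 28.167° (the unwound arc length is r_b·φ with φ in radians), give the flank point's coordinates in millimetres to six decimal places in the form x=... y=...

x=16.793510 y=0.582906

pitch radius r_p = m·N/2 = 1.742·18/2 = 15.678000
base radius r_b = r_p·cos α = 15.678000·cos 15.877° = 15.079903
roll angle φ = 28.167° = 0.49160689 rad
x = r_b·(cos φ + φ·sin φ) = 15.079903·(0.88157548 + 0.49160689·0.47204309) = 16.793510
y = r_b·(sin φ − φ·cos φ) = 15.079903·(0.47204309 − 0.49160689·0.88157548) = 0.582906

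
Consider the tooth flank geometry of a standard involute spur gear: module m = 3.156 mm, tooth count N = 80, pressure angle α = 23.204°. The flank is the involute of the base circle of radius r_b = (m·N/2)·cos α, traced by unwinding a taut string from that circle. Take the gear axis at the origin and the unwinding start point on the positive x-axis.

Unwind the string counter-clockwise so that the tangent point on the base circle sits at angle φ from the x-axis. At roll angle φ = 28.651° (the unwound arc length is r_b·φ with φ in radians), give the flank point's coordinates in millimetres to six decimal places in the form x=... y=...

pitch radius r_p = m·N/2 = 3.156·80/2 = 126.240000
base radius r_b = r_p·cos α = 126.240000·cos 23.204° = 116.028173
roll angle φ = 28.651° = 0.50005428 rad
x = r_b·(cos φ + φ·sin φ) = 116.028173·(0.87755654 + 0.50005428·0.47947318) = 129.640500
y = r_b·(sin φ − φ·cos φ) = 116.028173·(0.47947318 − 0.50005428·0.87755654) = 4.716229

x=129.640500 y=4.716229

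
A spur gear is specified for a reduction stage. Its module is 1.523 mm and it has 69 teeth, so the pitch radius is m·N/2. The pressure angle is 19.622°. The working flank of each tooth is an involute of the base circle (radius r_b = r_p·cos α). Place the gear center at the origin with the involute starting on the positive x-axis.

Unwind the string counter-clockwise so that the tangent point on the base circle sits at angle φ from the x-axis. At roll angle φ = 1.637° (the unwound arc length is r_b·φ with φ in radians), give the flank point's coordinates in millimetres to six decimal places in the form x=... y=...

pitch radius r_p = m·N/2 = 1.523·69/2 = 52.543500
base radius r_b = r_p·cos α = 52.543500·cos 19.622° = 49.492224
roll angle φ = 1.637° = 0.02857104 rad
x = r_b·(cos φ + φ·sin φ) = 49.492224·(0.99959188 + 0.02857104·0.02856715) = 49.512421
y = r_b·(sin φ − φ·cos φ) = 49.492224·(0.02856715 − 0.02857104·0.99959188) = 0.000385

x=49.512421 y=0.000385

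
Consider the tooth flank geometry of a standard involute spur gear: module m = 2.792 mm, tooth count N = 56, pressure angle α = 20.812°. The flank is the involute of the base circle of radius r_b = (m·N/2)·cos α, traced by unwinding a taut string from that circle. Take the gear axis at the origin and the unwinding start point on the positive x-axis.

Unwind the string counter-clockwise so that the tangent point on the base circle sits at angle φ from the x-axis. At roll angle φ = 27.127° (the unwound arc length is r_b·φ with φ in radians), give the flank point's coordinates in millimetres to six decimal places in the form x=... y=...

x=80.812080 y=2.527663

pitch radius r_p = m·N/2 = 2.792·56/2 = 78.176000
base radius r_b = r_p·cos α = 78.176000·cos 20.812° = 73.075116
roll angle φ = 27.127° = 0.47345547 rad
x = r_b·(cos φ + φ·sin φ) = 73.075116·(0.88999804 + 0.47345547·0.45596436) = 80.812080
y = r_b·(sin φ − φ·cos φ) = 73.075116·(0.45596436 − 0.47345547·0.88999804) = 2.527663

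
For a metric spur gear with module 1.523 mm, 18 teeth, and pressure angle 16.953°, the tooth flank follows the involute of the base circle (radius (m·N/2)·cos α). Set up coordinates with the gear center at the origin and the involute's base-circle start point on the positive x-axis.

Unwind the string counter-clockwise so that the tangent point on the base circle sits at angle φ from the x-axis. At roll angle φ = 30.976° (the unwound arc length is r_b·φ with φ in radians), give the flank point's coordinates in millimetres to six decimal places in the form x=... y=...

x=14.889717 y=0.670636

pitch radius r_p = m·N/2 = 1.523·18/2 = 13.707000
base radius r_b = r_p·cos α = 13.707000·cos 16.953° = 13.111352
roll angle φ = 30.976° = 0.54063319 rad
x = r_b·(cos φ + φ·sin φ) = 13.111352·(0.85738296 + 0.54063319·0.51467898) = 14.889717
y = r_b·(sin φ − φ·cos φ) = 13.111352·(0.51467898 − 0.54063319·0.85738296) = 0.670636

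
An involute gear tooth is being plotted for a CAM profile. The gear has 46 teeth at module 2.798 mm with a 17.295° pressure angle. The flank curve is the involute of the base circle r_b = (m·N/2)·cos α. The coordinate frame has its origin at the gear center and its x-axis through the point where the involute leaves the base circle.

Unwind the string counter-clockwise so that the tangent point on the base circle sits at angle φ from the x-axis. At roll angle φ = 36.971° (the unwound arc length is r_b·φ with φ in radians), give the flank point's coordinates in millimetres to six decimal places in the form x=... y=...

pitch radius r_p = m·N/2 = 2.798·46/2 = 64.354000
base radius r_b = r_p·cos α = 64.354000·cos 17.295° = 61.444346
roll angle φ = 36.971° = 0.64526568 rad
x = r_b·(cos φ + φ·sin φ) = 61.444346·(0.79894001 + 0.64526568·0.60141072) = 72.935036
y = r_b·(sin φ − φ·cos φ) = 61.444346·(0.60141072 − 0.64526568·0.79894001) = 5.276973

x=72.935036 y=5.276973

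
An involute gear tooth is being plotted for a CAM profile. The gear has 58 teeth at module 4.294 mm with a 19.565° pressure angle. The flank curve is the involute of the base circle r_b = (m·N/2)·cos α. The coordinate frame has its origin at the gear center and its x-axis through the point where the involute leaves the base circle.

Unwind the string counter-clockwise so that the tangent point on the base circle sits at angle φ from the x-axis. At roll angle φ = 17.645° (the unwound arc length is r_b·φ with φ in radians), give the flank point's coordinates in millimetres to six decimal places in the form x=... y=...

pitch radius r_p = m·N/2 = 4.294·58/2 = 124.526000
base radius r_b = r_p·cos α = 124.526000·cos 19.565° = 117.336142
roll angle φ = 17.645° = 0.30796335 rad
x = r_b·(cos φ + φ·sin φ) = 117.336142·(0.95295289 + 0.30796335·0.30311843) = 122.769070
y = r_b·(sin φ − φ·cos φ) = 117.336142·(0.30311843 − 0.30796335·0.95295289) = 1.131574

x=122.769070 y=1.131574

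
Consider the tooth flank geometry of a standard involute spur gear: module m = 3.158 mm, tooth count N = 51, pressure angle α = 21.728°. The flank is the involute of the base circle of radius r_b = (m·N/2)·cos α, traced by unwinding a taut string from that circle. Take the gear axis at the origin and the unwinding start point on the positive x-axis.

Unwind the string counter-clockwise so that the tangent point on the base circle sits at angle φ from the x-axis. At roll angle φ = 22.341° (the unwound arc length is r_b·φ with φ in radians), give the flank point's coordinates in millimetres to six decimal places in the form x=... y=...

x=80.280114 y=1.455951

pitch radius r_p = m·N/2 = 3.158·51/2 = 80.529000
base radius r_b = r_p·cos α = 80.529000·cos 21.728° = 74.807557
roll angle φ = 22.341° = 0.38992401 rad
x = r_b·(cos φ + φ·sin φ) = 74.807557·(0.92493795 + 0.38992401·0.38011813) = 80.280114
y = r_b·(sin φ − φ·cos φ) = 74.807557·(0.38011813 − 0.38992401·0.92493795) = 1.455951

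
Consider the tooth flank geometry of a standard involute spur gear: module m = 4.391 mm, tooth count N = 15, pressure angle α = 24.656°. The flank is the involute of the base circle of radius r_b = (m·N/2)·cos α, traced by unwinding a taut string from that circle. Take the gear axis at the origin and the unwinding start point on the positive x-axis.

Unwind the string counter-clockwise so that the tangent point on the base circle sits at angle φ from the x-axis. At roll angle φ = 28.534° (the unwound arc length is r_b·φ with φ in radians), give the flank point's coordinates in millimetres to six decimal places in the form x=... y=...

x=33.414587 y=1.201976

pitch radius r_p = m·N/2 = 4.391·15/2 = 32.932500
base radius r_b = r_p·cos α = 32.932500·cos 24.656° = 29.930005
roll angle φ = 28.534° = 0.49801225 rad
x = r_b·(cos φ + φ·sin φ) = 29.930005·(0.87853381 + 0.49801225·0.47768018) = 33.414587
y = r_b·(sin φ − φ·cos φ) = 29.930005·(0.47768018 − 0.49801225·0.87853381) = 1.201976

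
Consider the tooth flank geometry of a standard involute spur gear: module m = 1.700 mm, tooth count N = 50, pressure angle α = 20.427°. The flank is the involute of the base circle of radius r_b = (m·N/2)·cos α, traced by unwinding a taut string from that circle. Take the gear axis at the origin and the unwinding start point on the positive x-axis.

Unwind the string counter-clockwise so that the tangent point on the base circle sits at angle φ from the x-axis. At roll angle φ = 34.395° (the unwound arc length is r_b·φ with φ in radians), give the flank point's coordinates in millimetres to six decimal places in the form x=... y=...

pitch radius r_p = m·N/2 = 1.700·50/2 = 42.500000
base radius r_b = r_p·cos α = 42.500000·cos 20.427° = 39.827499
roll angle φ = 34.395° = 0.60030600 rad
x = r_b·(cos φ + φ·sin φ) = 39.827499·(0.82516280 + 0.60030600·0.56489500) = 46.370068
y = r_b·(sin φ − φ·cos φ) = 39.827499·(0.56489500 − 0.60030600·0.82516280) = 2.769796

x=46.370068 y=2.769796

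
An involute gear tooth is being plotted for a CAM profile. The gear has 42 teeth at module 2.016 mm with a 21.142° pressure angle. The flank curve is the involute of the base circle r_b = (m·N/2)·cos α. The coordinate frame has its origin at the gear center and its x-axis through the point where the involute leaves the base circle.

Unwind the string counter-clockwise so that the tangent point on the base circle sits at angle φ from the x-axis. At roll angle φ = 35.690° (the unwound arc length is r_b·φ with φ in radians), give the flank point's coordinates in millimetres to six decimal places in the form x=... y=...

pitch radius r_p = m·N/2 = 2.016·42/2 = 42.336000
base radius r_b = r_p·cos α = 42.336000·cos 21.142° = 39.486338
roll angle φ = 35.690° = 0.62290801 rad
x = r_b·(cos φ + φ·sin φ) = 39.486338·(0.81218536 + 0.62290801·0.58339947) = 46.419727
y = r_b·(sin φ − φ·cos φ) = 39.486338·(0.58339947 − 0.62290801·0.81218536) = 3.059508

x=46.419727 y=3.059508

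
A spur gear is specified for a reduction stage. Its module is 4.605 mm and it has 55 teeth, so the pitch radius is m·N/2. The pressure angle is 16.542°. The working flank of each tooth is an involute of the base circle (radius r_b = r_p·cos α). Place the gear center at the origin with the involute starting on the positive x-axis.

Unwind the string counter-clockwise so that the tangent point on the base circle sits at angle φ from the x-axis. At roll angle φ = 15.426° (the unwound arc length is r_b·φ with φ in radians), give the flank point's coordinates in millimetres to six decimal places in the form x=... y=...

x=125.716558 y=0.784015

pitch radius r_p = m·N/2 = 4.605·55/2 = 126.637500
base radius r_b = r_p·cos α = 126.637500·cos 16.542° = 121.396136
roll angle φ = 15.426° = 0.26923449 rad
x = r_b·(cos φ + φ·sin φ) = 121.396136·(0.96397480 + 0.26923449·0.26599358) = 125.716558
y = r_b·(sin φ − φ·cos φ) = 121.396136·(0.26599358 − 0.26923449·0.96397480) = 0.784015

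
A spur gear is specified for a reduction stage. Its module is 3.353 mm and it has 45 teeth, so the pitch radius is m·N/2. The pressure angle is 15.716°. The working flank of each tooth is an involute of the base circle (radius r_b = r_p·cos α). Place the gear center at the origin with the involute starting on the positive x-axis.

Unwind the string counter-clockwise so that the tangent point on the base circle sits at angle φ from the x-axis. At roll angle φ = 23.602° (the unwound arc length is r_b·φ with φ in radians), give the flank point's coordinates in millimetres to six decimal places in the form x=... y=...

x=78.524808 y=1.663562

pitch radius r_p = m·N/2 = 3.353·45/2 = 75.442500
base radius r_b = r_p·cos α = 75.442500·cos 15.716° = 72.622168
roll angle φ = 23.602° = 0.41193261 rad
x = r_b·(cos φ + φ·sin φ) = 72.622168·(0.91634875 + 0.41193261·0.40038102) = 78.524808
y = r_b·(sin φ − φ·cos φ) = 72.622168·(0.40038102 − 0.41193261·0.91634875) = 1.663562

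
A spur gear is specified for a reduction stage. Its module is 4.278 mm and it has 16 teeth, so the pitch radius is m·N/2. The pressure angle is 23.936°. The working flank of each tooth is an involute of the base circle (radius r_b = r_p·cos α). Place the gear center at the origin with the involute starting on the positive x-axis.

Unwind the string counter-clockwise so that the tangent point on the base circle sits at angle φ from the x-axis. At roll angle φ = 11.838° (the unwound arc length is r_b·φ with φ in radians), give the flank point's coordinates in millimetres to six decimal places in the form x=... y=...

x=31.941265 y=0.091573

pitch radius r_p = m·N/2 = 4.278·16/2 = 34.224000
base radius r_b = r_p·cos α = 34.224000·cos 23.936° = 31.280709
roll angle φ = 11.838° = 0.20661208 rad
x = r_b·(cos φ + φ·sin φ) = 31.280709·(0.97873155 + 0.20661208·0.20514522) = 31.941265
y = r_b·(sin φ − φ·cos φ) = 31.280709·(0.20514522 − 0.20661208·0.97873155) = 0.091573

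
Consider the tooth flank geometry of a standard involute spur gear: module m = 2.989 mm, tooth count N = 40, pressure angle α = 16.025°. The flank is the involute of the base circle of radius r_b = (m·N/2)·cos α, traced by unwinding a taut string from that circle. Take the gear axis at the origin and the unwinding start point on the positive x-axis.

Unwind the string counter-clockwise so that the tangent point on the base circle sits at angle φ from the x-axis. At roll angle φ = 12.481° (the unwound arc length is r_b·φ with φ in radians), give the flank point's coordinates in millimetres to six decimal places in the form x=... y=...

x=58.804122 y=0.197033

pitch radius r_p = m·N/2 = 2.989·40/2 = 59.780000
base radius r_b = r_p·cos α = 59.780000·cos 16.025° = 57.457029
roll angle φ = 12.481° = 0.21783454 rad
x = r_b·(cos φ + φ·sin φ) = 57.457029·(0.97636773 + 0.21783454·0.21611585) = 58.804122
y = r_b·(sin φ − φ·cos φ) = 57.457029·(0.21611585 − 0.21783454·0.97636773) = 0.197033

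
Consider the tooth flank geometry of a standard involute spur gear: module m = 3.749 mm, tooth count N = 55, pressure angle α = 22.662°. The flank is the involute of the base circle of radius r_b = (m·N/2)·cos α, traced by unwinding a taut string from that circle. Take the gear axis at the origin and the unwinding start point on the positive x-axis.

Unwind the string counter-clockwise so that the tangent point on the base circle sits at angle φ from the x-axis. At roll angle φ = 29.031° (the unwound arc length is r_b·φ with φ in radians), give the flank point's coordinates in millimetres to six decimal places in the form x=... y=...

x=106.577433 y=4.020303

pitch radius r_p = m·N/2 = 3.749·55/2 = 103.097500
base radius r_b = r_p·cos α = 103.097500·cos 22.662° = 95.137737
roll angle φ = 29.031° = 0.50668654 rad
x = r_b·(cos φ + φ·sin φ) = 95.137737·(0.87435727 + 0.50668654·0.48528276) = 106.577433
y = r_b·(sin φ − φ·cos φ) = 95.137737·(0.48528276 − 0.50668654·0.87435727) = 4.020303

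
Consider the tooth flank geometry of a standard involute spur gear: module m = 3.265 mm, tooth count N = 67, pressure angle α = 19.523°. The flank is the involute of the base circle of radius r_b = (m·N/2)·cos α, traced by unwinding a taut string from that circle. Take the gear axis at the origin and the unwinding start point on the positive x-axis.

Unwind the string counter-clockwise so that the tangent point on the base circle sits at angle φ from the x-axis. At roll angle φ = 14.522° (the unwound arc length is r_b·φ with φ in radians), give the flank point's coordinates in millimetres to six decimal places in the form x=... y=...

x=106.347354 y=0.555918

pitch radius r_p = m·N/2 = 3.265·67/2 = 109.377500
base radius r_b = r_p·cos α = 109.377500·cos 19.523° = 103.089105
roll angle φ = 14.522° = 0.25345671 rad
x = r_b·(cos φ + φ·sin φ) = 103.089105·(0.96805143 + 0.25345671·0.25075173) = 106.347354
y = r_b·(sin φ − φ·cos φ) = 103.089105·(0.25075173 − 0.25345671·0.96805143) = 0.555918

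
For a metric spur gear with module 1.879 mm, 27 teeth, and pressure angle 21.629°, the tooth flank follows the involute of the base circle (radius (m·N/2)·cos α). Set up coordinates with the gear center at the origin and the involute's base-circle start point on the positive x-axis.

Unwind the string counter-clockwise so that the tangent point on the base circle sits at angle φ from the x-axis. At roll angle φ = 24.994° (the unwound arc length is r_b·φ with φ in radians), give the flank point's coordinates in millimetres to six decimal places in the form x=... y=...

x=25.718447 y=0.640152

pitch radius r_p = m·N/2 = 1.879·27/2 = 25.366500
base radius r_b = r_p·cos α = 25.366500·cos 21.629° = 23.580446
roll angle φ = 24.994° = 0.43622759 rad
x = r_b·(cos φ + φ·sin φ) = 23.580446·(0.90635204 + 0.43622759·0.42252335) = 25.718447
y = r_b·(sin φ − φ·cos φ) = 23.580446·(0.42252335 − 0.43622759·0.90635204) = 0.640152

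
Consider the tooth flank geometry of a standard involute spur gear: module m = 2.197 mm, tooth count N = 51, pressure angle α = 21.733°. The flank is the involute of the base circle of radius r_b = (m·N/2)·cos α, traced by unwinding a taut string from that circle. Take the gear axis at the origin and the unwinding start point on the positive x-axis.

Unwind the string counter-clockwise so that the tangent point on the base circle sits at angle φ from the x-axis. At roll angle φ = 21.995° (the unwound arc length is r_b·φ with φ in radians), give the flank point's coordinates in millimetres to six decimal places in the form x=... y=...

x=55.735805 y=0.966980

pitch radius r_p = m·N/2 = 2.197·51/2 = 56.023500
base radius r_b = r_p·cos α = 56.023500·cos 21.733° = 52.041319
roll angle φ = 21.995° = 0.38388517 rad
x = r_b·(cos φ + φ·sin φ) = 52.041319·(0.92721654 + 0.38388517·0.37452568) = 55.735805
y = r_b·(sin φ − φ·cos φ) = 52.041319·(0.37452568 − 0.38388517·0.92721654) = 0.966980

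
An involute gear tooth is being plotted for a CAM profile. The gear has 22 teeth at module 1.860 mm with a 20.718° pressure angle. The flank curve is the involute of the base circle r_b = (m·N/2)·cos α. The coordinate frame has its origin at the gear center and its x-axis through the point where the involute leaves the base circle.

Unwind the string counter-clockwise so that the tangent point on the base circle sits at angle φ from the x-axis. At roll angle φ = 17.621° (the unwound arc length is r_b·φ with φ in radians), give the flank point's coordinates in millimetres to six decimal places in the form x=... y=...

x=20.020643 y=0.183807

pitch radius r_p = m·N/2 = 1.860·22/2 = 20.460000
base radius r_b = r_p·cos α = 20.460000·cos 20.718° = 19.136912
roll angle φ = 17.621° = 0.30754447 rad
x = r_b·(cos φ + φ·sin φ) = 19.136912·(0.95307978 + 0.30754447·0.30271923) = 20.020643
y = r_b·(sin φ − φ·cos φ) = 19.136912·(0.30271923 − 0.30754447·0.95307978) = 0.183807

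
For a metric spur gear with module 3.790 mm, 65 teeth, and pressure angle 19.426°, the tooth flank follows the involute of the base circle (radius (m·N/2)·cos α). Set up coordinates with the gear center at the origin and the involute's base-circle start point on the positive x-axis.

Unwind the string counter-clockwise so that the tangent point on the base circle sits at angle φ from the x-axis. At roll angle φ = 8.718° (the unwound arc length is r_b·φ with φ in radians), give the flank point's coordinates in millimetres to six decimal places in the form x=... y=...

x=117.499801 y=0.136089

pitch radius r_p = m·N/2 = 3.790·65/2 = 123.175000
base radius r_b = r_p·cos α = 123.175000·cos 19.426° = 116.162873
roll angle φ = 8.718° = 0.15215780 rad
x = r_b·(cos φ + φ·sin φ) = 116.162873·(0.98844632 + 0.15215780·0.15157136) = 117.499801
y = r_b·(sin φ − φ·cos φ) = 116.162873·(0.15157136 − 0.15215780·0.98844632) = 0.136089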